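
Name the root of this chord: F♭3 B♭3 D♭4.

Reordering Fb, Bb, Db into stacked thirds gives Bb–Db–Fb; the bottom of that stack, Bb, is the root.

Bb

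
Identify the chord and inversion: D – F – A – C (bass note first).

Reducing to letter names: D, F, A, C. These stack in thirds as D–F–A–C — a D minor seventh chord.
With the root (D) in the bass, the chord is in root position (figured bass 7).

D minor seventh, root position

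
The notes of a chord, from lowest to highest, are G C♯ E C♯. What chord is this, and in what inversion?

C# diminished, second inversion

Reducing to letter names: G, C#, E. These stack in thirds as C#–E–G — a C# diminished triad.
G is the fifth of C# diminished; fifth in the bass means second inversion (figured bass 6/4).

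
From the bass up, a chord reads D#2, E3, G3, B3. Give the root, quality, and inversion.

Reducing to letter names: D#, E, G, B. These stack in thirds as E–G–B–D# — an E minor-major seventh chord.
The lowest note is D#, the seventh of the chord, so this is third inversion (figured bass 4/2).

E minor-major seventh, third inversion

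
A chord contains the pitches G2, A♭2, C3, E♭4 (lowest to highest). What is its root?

The distinct letter names are G, Ab, C, Eb. Arranged as a stack of thirds they read Ab–C–Eb–G, so Ab is the root (an Ab major seventh chord).

Ab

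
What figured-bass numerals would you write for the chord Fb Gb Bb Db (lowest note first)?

The notes Fb, Gb, Bb, Db stack in thirds as Gb–Bb–Db–Fb — a Gb dominant seventh chord. The bass Fb is the seventh, so this is third inversion: figured 4/2.

4/2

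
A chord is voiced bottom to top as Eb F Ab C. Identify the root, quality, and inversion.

The pitch classes Eb, F, Ab, C arrange in thirds as F–Ab–C–Eb: an F minor seventh chord.
With the seventh (Eb) in the bass, the chord is in third inversion (figured bass 4/2).

F minor seventh, third inversion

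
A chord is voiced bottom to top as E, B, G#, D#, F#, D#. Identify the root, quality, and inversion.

The distinct note names are E, B, G#, D#, F#. Stacked in thirds they read E–G#–B–D#–F#, which is a major ninth chord on E.
The lowest note is E, the root of the chord, so this is root position.

E major ninth, root position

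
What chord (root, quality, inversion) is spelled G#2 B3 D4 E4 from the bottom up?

E dominant seventh, first inversion

The pitch classes G#, B, D, E arrange in thirds as E–G#–B–D: an E dominant seventh chord.
G# is the third of E dominant seventh; third in the bass means first inversion (figured bass 6/5).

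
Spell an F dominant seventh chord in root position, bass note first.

F, A, C, Eb

The chord tones are F–A–C–Eb. With the root (F) lowest for root position: F, A, C, Eb.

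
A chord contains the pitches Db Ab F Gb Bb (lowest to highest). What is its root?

Gb

Db, Ab, F, Gb, Bb are the tones of a Gb major ninth chord (Gb–Bb–Db–F–Ab), making Gb the root.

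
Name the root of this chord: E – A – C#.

The distinct letter names are E, A, C#. Arranged as a stack of thirds they read A–C#–E, so A is the root (an A major triad).

A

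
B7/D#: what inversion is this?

B7/D# means B dominant seventh with D# in the bass. D# is the third of B dominant seventh (B–D#–F#–A), so this is first inversion.

first inversion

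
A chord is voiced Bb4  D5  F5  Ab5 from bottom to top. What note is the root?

Bb, D, F, Ab are the tones of a Bb dominant seventh chord (Bb–D–F–Ab), making Bb the root.

Bb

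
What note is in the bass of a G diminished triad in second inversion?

Db

G diminished is G–Bb–Db. Second inversion places the fifth in the bass: Db.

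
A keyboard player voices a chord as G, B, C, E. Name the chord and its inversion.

The distinct note names are G, B, C, E. Stacked in thirds they read C–E–G–B, which is a major seventh chord on C.
The lowest note is G, the fifth of the chord, so this is second inversion (figured bass 4/3).

C major seventh, second inversion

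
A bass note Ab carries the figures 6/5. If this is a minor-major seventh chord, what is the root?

The figures 6/5 mean the third of the chord is in the bass. If Ab is the third of a minor-major seventh chord, the root is F (chord tones F–Ab–C–E).

F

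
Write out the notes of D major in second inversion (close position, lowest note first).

A, D, F#

The chord tones are D–F#–A. With the fifth (A) lowest for second inversion: A, D, F#.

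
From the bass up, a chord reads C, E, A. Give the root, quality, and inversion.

The pitch classes C, E, A arrange in thirds as A–C–E: an A minor triad.
C is the third of A minor; third in the bass means first inversion (figured bass 6).

A minor, first inversion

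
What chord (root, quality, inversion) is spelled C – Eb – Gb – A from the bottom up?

The distinct note names are C, Eb, Gb, A. Stacked in thirds they read A–C–Eb–Gb, which is a diminished seventh chord on A.
C is the third of A diminished seventh; third in the bass means first inversion (figured bass 6/5).

A diminished seventh, first inversion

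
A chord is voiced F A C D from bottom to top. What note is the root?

D

The distinct letter names are F, A, C, D. Arranged as a stack of thirds they read D–F–A–C, so D is the root (a D minor seventh chord).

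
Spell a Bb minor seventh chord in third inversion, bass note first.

Ab, Bb, Db, F

Spelling Bb minor seventh: Bb–Db–F–Ab. In third inversion the seventh is bass, giving Ab, Bb, Db, F from the bottom.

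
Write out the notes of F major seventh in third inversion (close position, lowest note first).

The chord tones are F–A–C–E. With the seventh (E) lowest for third inversion: E, F, A, C.

E, F, A, C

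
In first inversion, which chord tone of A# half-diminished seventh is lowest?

C#

In first inversion the third is lowest. For A# half-diminished seventh (A#–C#–E–G#) that is C#.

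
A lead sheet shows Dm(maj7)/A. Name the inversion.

Dm(maj7)/A means D minor-major seventh with A in the bass. A is the fifth of D minor-major seventh (D–F–A–C#), so this is second inversion.

second inversion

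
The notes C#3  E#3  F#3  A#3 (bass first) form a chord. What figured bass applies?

The notes C#, E#, F#, A# stack in thirds as F#–A#–C#–E# — an F# major seventh chord. The bass C# is the fifth, so this is second inversion: figured 4/3.

4/3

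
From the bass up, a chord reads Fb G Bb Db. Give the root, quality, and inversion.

Reducing to letter names: Fb, G, Bb, Db. These stack in thirds as G–Bb–Db–Fb — a G diminished seventh chord.
Fb is the seventh of G diminished seventh; seventh in the bass means third inversion (figured bass 4/2).

G diminished seventh, third inversion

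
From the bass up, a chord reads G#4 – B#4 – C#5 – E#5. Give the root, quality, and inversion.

C# major seventh, second inversion

The distinct note names are G#, B#, C#, E#. Stacked in thirds they read C#–E#–G#–B#, which is a major seventh chord on C#.
G# is the fifth of C# major seventh; fifth in the bass means second inversion (figured bass 4/3).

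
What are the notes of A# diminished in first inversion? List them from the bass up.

C#, E, A#

The chord tones are A#–C#–E. With the third (C#) lowest for first inversion: C#, E, A#.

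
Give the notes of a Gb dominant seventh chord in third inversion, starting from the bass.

Fb, Gb, Bb, Db

Spelling Gb dominant seventh: Gb–Bb–Db–Fb. In third inversion the seventh is bass, giving Fb, Gb, Bb, Db from the bottom.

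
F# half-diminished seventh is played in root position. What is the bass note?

F#

The root of F# half-diminished seventh (F#–A–C–E) is F#; that is the bass in root position.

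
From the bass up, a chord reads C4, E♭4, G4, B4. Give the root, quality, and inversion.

The distinct note names are C, Eb, G, B. Stacked in thirds they read C–Eb–G–B, which is a minor-major seventh chord on C.
The lowest note is C, the root of the chord, so this is root position (figured bass 7).

C minor-major seventh, root position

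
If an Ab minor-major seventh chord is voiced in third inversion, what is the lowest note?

G

In third inversion the seventh is lowest. For Ab minor-major seventh (Ab–Cb–Eb–G) that is G.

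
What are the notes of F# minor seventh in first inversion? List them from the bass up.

A, C#, E, F#

Spelling F# minor seventh: F#–A–C#–E. In first inversion the third is bass, giving A, C#, E, F# from the bottom.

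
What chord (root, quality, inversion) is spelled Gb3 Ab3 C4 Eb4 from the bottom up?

The pitch classes Gb, Ab, C, Eb arrange in thirds as Ab–C–Eb–Gb: an Ab dominant seventh chord.
The lowest note is Gb, the seventh of the chord, so this is third inversion (figured bass 4/2).

Ab dominant seventh, third inversion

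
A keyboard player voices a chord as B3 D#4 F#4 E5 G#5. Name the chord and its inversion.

Reducing to letter names: B, D#, F#, E, G#. These stack in thirds as E–G#–B–D#–F# — an E major ninth chord.
B is the fifth of E major ninth; fifth in the bass means second inversion.

E major ninth, second inversion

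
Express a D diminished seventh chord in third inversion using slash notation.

Ddim7/Cb

Third inversion of D diminished seventh has the seventh (Cb) in the bass. As a slash chord: Ddim7/Cb.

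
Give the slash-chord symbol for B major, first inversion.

BM/D#

First inversion of B major has the third (D#) in the bass. As a slash chord: BM/D#.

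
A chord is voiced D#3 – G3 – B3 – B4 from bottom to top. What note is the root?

D#, G, B are the tones of a G augmented triad (G–B–D#), making G the root.

G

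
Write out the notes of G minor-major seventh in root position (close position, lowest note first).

G, Bb, D, F#

G minor-major seventh is G–Bb–D–F#. Root position puts the root (G) in the bass, with the remaining tones above: G, Bb, D, F#.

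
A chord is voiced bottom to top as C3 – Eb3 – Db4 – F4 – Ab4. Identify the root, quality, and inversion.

Db major ninth, third inversion

The pitch classes C, Eb, Db, F, Ab arrange in thirds as Db–F–Ab–C–Eb: a Db major ninth chord.
The lowest note is C, the seventh of the chord, so this is third inversion.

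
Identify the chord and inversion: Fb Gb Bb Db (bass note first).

Reducing to letter names: Fb, Gb, Bb, Db. These stack in thirds as Gb–Bb–Db–Fb — a Gb dominant seventh chord.
The lowest note is Fb, the seventh of the chord, so this is third inversion (figured bass 4/2).

Gb dominant seventh, third inversion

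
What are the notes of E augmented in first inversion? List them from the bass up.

Spelling E augmented: E–G#–B#. In first inversion the third is bass, giving G#, B#, E from the bottom.

G#, B#, E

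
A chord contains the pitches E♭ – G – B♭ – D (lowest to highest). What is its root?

Eb

The distinct letter names are Eb, G, Bb, D. Arranged as a stack of thirds they read Eb–G–Bb–D, so Eb is the root (an Eb major seventh chord).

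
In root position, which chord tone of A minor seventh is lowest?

A

The root of A minor seventh (A–C–E–G) is A; that is the bass in root position.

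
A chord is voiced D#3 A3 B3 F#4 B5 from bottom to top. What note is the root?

D#, A, B, F# are the tones of a B dominant seventh chord (B–D#–F#–A), making B the root.

B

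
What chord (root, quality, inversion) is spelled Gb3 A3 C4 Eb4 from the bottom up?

The pitch classes Gb, A, C, Eb arrange in thirds as A–C–Eb–Gb: an A diminished seventh chord.
The lowest note is Gb, the seventh of the chord, so this is third inversion (figured bass 4/2).

A diminished seventh, third inversion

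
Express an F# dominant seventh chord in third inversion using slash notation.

Third inversion of F# dominant seventh has the seventh (E) in the bass. As a slash chord: F#7/E.

F#7/E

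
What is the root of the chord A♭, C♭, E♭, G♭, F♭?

Reordering Ab, Cb, Eb, Gb, Fb into stacked thirds gives Fb–Ab–Cb–Eb–Gb; the bottom of that stack, Fb, is the root.

Fb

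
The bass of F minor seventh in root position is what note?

In root position the root is lowest. For F minor seventh (F–Ab–C–Eb) that is F.

F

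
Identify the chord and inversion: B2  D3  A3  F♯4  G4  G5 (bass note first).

G major ninth, first inversion

Reducing to letter names: B, D, A, F#, G. These stack in thirds as G–B–D–F#–A — a G major ninth chord.
B is the third of G major ninth; third in the bass means first inversion.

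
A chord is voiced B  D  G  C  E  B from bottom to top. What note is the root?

The distinct letter names are B, D, G, C, E. Arranged as a stack of thirds they read C–E–G–B–D, so C is the root (a C major ninth chord).

C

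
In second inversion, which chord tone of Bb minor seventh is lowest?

In second inversion the fifth is lowest. For Bb minor seventh (Bb–Db–F–Ab) that is F.

F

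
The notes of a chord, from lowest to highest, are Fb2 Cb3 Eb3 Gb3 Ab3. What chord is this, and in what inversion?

The pitch classes Fb, Cb, Eb, Gb, Ab arrange in thirds as Fb–Ab–Cb–Eb–Gb: an Fb major ninth chord.
The lowest note is Fb, the root of the chord, so this is root position.

Fb major ninth, root position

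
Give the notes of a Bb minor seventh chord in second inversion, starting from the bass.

The chord tones are Bb–Db–F–Ab. With the fifth (F) lowest for second inversion: F, Ab, Bb, Db.

F, Ab, Bb, Db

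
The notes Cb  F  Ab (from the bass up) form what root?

Reordering Cb, F, Ab into stacked thirds gives F–Ab–Cb; the bottom of that stack, F, is the root.

F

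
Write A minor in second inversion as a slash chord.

Am/E

Second inversion of A minor has the fifth (E) in the bass. As a slash chord: Am/E.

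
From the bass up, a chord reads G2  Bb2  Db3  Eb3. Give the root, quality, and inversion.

The pitch classes G, Bb, Db, Eb arrange in thirds as Eb–G–Bb–Db: an Eb dominant seventh chord.
With the third (G) in the bass, the chord is in first inversion (figured bass 6/5).

Eb dominant seventh, first inversion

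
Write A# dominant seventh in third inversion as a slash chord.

Third inversion of A# dominant seventh has the seventh (G#) in the bass. As a slash chord: A#7/G#.

A#7/G#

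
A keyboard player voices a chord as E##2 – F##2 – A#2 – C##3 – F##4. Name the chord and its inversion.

Reducing to letter names: E##, F##, A#, C##. These stack in thirds as F##–A#–C##–E## — an F## minor-major seventh chord.
E## is the seventh of F## minor-major seventh; seventh in the bass means third inversion (figured bass 4/2).

F## minor-major seventh, third inversion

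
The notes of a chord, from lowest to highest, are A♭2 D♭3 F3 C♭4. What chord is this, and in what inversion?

The pitch classes Ab, Db, F, Cb arrange in thirds as Db–F–Ab–Cb: a Db dominant seventh chord.
With the fifth (Ab) in the bass, the chord is in second inversion (figured bass 4/3).

Db dominant seventh, second inversion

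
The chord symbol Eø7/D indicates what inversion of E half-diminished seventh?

third inversion

Eø7/D means E half-diminished seventh with D in the bass. D is the seventh of E half-diminished seventh (E–G–Bb–D), so this is third inversion.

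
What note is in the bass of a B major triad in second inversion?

The fifth of B major (B–D#–F#) is F#; that is the bass in second inversion.

F#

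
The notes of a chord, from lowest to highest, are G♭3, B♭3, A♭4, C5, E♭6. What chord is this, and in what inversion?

The distinct note names are Gb, Bb, Ab, C, Eb. Stacked in thirds they read Ab–C–Eb–Gb–Bb, which is a dominant ninth chord on Ab.
With the seventh (Gb) in the bass, the chord is in third inversion.

Ab dominant ninth, third inversion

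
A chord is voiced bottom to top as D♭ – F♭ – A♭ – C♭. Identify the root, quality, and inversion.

The distinct note names are Db, Fb, Ab, Cb. Stacked in thirds they read Db–Fb–Ab–Cb, which is a minor seventh chord on Db.
With the root (Db) in the bass, the chord is in root position (figured bass 7).

Db minor seventh, root position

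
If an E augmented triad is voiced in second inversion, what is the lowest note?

B#

E augmented is E–G#–B#. Second inversion places the fifth in the bass: B#.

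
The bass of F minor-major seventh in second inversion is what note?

C

In second inversion the fifth is lowest. For F minor-major seventh (F–Ab–C–E) that is C.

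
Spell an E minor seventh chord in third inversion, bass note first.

The chord tones are E–G–B–D. With the seventh (D) lowest for third inversion: D, E, G, B.

D, E, G, B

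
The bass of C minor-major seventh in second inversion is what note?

The fifth of C minor-major seventh (C–Eb–G–B) is G; that is the bass in second inversion.

G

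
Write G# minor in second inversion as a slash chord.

Second inversion of G# minor has the fifth (D#) in the bass. As a slash chord: G#m/D#.

G#m/D#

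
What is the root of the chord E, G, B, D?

E, G, B, D are the tones of an E minor seventh chord (E–G–B–D), making E the root.

E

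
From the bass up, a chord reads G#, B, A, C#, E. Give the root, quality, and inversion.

The distinct note names are G#, B, A, C#, E. Stacked in thirds they read A–C#–E–G#–B, which is a major ninth chord on A.
The lowest note is G#, the seventh of the chord, so this is third inversion.

A major ninth, third inversion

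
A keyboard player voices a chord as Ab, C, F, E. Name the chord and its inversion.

The distinct note names are Ab, C, F, E. Stacked in thirds they read F–Ab–C–E, which is a minor-major seventh chord on F.
With the third (Ab) in the bass, the chord is in first inversion (figured bass 6/5).

F minor-major seventh, first inversion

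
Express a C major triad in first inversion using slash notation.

First inversion of C major has the third (E) in the bass. As a slash chord: CM/E.

CM/E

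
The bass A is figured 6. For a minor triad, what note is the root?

F#

The figures 6 mean the third of the chord is in the bass. If A is the third of a minor triad, the root is F# (chord tones F#–A–C#).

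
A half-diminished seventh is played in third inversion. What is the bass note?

The seventh of A half-diminished seventh (A–C–Eb–G) is G; that is the bass in third inversion.

G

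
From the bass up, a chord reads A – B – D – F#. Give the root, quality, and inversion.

Reducing to letter names: A, B, D, F#. These stack in thirds as B–D–F#–A — a B minor seventh chord.
With the seventh (A) in the bass, the chord is in third inversion (figured bass 4/2).

B minor seventh, third inversion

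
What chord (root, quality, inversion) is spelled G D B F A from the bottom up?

Reducing to letter names: G, D, B, F, A. These stack in thirds as G–B–D–F–A — a G dominant ninth chord.
The lowest note is G, the root of the chord, so this is root position.

G dominant ninth, root position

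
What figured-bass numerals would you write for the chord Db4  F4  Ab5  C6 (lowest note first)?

The notes Db, F, Ab, C stack in thirds as Db–F–Ab–C — a Db major seventh chord. The bass Db is the root, so this is root position: figured 7.

7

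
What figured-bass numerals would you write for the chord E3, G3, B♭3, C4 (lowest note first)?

6/5

The notes E, G, Bb, C stack in thirds as C–E–G–Bb — a C dominant seventh chord. The bass E is the third, so this is first inversion: figured 6/5.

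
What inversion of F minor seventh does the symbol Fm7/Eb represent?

Fm7/Eb means F minor seventh with Eb in the bass. Eb is the seventh of F minor seventh (F–Ab–C–Eb), so this is third inversion.

third inversion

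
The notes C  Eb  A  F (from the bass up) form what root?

Reordering C, Eb, A, F into stacked thirds gives F–A–C–Eb; the bottom of that stack, F, is the root.

F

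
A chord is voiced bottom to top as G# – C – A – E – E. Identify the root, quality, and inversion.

A minor-major seventh, third inversion

Reducing to letter names: G#, C, A, E. These stack in thirds as A–C–E–G# — an A minor-major seventh chord.
The lowest note is G#, the seventh of the chord, so this is third inversion (figured bass 4/2).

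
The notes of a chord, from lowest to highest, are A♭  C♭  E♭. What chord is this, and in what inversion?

Ab minor, root position

The pitch classes Ab, Cb, Eb arrange in thirds as Ab–Cb–Eb: an Ab minor triad.
With the root (Ab) in the bass, the chord is in root position (figured bass 5/3).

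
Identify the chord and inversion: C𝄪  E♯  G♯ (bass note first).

C## diminished, root position

The distinct note names are C##, E#, G#. Stacked in thirds they read C##–E#–G#, which is a diminished triad on C##.
C## is the root of C## diminished; root in the bass means root position (figured bass 5/3).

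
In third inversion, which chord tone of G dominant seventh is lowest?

F

The seventh of G dominant seventh (G–B–D–F) is F; that is the bass in third inversion.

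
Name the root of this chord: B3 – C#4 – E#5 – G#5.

B, C#, E#, G# are the tones of a C# dominant seventh chord (C#–E#–G#–B), making C# the root.

C#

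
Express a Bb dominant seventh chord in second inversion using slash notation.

Second inversion of Bb dominant seventh has the fifth (F) in the bass. As a slash chord: Bb7/F.

Bb7/F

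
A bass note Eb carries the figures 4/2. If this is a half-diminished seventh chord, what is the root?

F

The figures 4/2 mean the seventh of the chord is in the bass. If Eb is the seventh of a half-diminished seventh chord, the root is F (chord tones F–Ab–Cb–Eb).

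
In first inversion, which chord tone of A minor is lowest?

The third of A minor (A–C–E) is C; that is the bass in first inversion.

C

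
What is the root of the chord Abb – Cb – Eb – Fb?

Abb, Cb, Eb, Fb are the tones of an Fb minor-major seventh chord (Fb–Abb–Cb–Eb), making Fb the root.

Fb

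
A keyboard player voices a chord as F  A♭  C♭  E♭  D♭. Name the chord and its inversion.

Db dominant ninth, first inversion

The pitch classes F, Ab, Cb, Eb, Db arrange in thirds as Db–F–Ab–Cb–Eb: a Db dominant ninth chord.
F is the third of Db dominant ninth; third in the bass means first inversion.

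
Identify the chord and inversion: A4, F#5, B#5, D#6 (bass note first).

B# diminished seventh, third inversion

The distinct note names are A, F#, B#, D#. Stacked in thirds they read B#–D#–F#–A, which is a diminished seventh chord on B#.
The lowest note is A, the seventh of the chord, so this is third inversion (figured bass 4/2).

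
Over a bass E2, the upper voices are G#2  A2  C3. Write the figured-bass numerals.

The notes E, G#, A, C stack in thirds as A–C–E–G# — an A minor-major seventh chord. The bass E is the fifth, so this is second inversion: figured 4/3.

4/3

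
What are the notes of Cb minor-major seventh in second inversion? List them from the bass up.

Spelling Cb minor-major seventh: Cb–Ebb–Gb–Bb. In second inversion the fifth is bass, giving Gb, Bb, Cb, Ebb from the bottom.

Gb, Bb, Cb, Ebb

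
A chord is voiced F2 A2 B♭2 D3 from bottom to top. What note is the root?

Bb

F, A, Bb, D are the tones of a Bb major seventh chord (Bb–D–F–A), making Bb the root.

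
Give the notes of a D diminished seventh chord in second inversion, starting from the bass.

D diminished seventh is D–F–Ab–Cb. Second inversion puts the fifth (Ab) in the bass, with the remaining tones above: Ab, Cb, D, F.

Ab, Cb, D, F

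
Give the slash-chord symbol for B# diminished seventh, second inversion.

B#dim7/F#

Second inversion of B# diminished seventh has the fifth (F#) in the bass. As a slash chord: B#dim7/F#.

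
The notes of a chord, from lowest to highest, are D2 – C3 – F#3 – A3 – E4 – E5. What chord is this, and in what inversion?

D dominant ninth, root position

Reducing to letter names: D, C, F#, A, E. These stack in thirds as D–F#–A–C–E — a D dominant ninth chord.
With the root (D) in the bass, the chord is in root position.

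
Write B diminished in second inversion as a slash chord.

Bdim/F

Second inversion of B diminished has the fifth (F) in the bass. As a slash chord: Bdim/F.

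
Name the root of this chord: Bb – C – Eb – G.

The distinct letter names are Bb, C, Eb, G. Arranged as a stack of thirds they read C–Eb–G–Bb, so C is the root (a C minor seventh chord).

C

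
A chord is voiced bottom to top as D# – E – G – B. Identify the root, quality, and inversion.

Reducing to letter names: D#, E, G, B. These stack in thirds as E–G–B–D# — an E minor-major seventh chord.
The lowest note is D#, the seventh of the chord, so this is third inversion (figured bass 4/2).

E minor-major seventh, third inversion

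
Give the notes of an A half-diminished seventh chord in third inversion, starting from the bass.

G, A, C, Eb

The chord tones are A–C–Eb–G. With the seventh (G) lowest for third inversion: G, A, C, Eb.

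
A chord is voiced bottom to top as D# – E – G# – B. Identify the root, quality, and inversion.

Reducing to letter names: D#, E, G#, B. These stack in thirds as E–G#–B–D# — an E major seventh chord.
D# is the seventh of E major seventh; seventh in the bass means third inversion (figured bass 4/2).

E major seventh, third inversion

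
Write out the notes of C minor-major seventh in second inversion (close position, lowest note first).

The chord tones are C–Eb–G–B. With the fifth (G) lowest for second inversion: G, B, C, Eb.

G, B, C, Eb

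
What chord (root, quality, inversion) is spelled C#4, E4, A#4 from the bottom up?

A# diminished, first inversion

The pitch classes C#, E, A# arrange in thirds as A#–C#–E: an A# diminished triad.
The lowest note is C#, the third of the chord, so this is first inversion (figured bass 6).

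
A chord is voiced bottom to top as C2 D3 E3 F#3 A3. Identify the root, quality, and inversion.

D dominant ninth, third inversion

Reducing to letter names: C, D, E, F#, A. These stack in thirds as D–F#–A–C–E — a D dominant ninth chord.
The lowest note is C, the seventh of the chord, so this is third inversion.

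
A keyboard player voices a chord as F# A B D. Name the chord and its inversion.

B minor seventh, second inversion

The pitch classes F#, A, B, D arrange in thirds as B–D–F#–A: a B minor seventh chord.
With the fifth (F#) in the bass, the chord is in second inversion (figured bass 4/3).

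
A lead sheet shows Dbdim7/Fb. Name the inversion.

first inversion

Dbdim7/Fb means Db diminished seventh with Fb in the bass. Fb is the third of Db diminished seventh (Db–Fb–Abb–Cbb), so this is first inversion.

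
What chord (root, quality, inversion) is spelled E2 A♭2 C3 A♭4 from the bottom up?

The distinct note names are E, Ab, C. Stacked in thirds they read Ab–C–E, which is an augmented triad on Ab.
The lowest note is E, the fifth of the chord, so this is second inversion (figured bass 6/4).

Ab augmented, second inversion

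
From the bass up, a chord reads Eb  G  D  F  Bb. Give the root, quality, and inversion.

The pitch classes Eb, G, D, F, Bb arrange in thirds as Eb–G–Bb–D–F: an Eb major ninth chord.
Eb is the root of Eb major ninth; root in the bass means root position.

Eb major ninth, root position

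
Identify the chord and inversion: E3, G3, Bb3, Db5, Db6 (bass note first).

E diminished seventh, root position

The pitch classes E, G, Bb, Db arrange in thirds as E–G–Bb–Db: an E diminished seventh chord.
E is the root of E diminished seventh; root in the bass means root position (figured bass 7).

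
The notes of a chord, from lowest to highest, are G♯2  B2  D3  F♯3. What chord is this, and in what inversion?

The distinct note names are G#, B, D, F#. Stacked in thirds they read G#–B–D–F#, which is a half-diminished seventh chord on G#.
The lowest note is G#, the root of the chord, so this is root position (figured bass 7).

G# half-diminished seventh, root position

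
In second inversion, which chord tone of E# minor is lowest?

The fifth of E# minor (E#–G#–B#) is B#; that is the bass in second inversion.

B#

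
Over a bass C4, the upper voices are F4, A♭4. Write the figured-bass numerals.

6/4

The notes C, F, Ab stack in thirds as F–Ab–C — an F minor triad. The bass C is the fifth, so this is second inversion: figured 6/4.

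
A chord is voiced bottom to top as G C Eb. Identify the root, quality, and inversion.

Reducing to letter names: G, C, Eb. These stack in thirds as C–Eb–G — a C minor triad.
The lowest note is G, the fifth of the chord, so this is second inversion (figured bass 6/4).

C minor, second inversion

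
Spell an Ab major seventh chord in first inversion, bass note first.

C, Eb, G, Ab

The chord tones are Ab–C–Eb–G. With the third (C) lowest for first inversion: C, Eb, G, Ab.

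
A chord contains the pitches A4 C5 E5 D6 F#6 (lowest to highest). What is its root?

D

The distinct letter names are A, C, E, D, F#. Arranged as a stack of thirds they read D–F#–A–C–E, so D is the root (a D dominant ninth chord).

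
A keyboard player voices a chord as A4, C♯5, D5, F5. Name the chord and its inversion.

The distinct note names are A, C#, D, F. Stacked in thirds they read D–F–A–C#, which is a minor-major seventh chord on D.
The lowest note is A, the fifth of the chord, so this is second inversion (figured bass 4/3).

D minor-major seventh, second inversion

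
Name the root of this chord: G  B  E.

G, B, E are the tones of an E minor triad (E–G–B), making E the root.

E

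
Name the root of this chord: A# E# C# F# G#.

A#, E#, C#, F#, G# are the tones of an F# major ninth chord (F#–A#–C#–E#–G#), making F# the root.

F#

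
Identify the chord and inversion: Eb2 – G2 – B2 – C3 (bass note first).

C minor-major seventh, first inversion

The pitch classes Eb, G, B, C arrange in thirds as C–Eb–G–B: a C minor-major seventh chord.
The lowest note is Eb, the third of the chord, so this is first inversion (figured bass 6/5).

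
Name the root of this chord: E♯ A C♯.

A

Reordering E#, A, C# into stacked thirds gives A–C#–E#; the bottom of that stack, A, is the root.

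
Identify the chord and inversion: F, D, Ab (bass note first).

D diminished, first inversion

Reducing to letter names: F, D, Ab. These stack in thirds as D–F–Ab — a D diminished triad.
With the third (F) in the bass, the chord is in first inversion (figured bass 6).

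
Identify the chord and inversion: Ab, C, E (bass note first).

The pitch classes Ab, C, E arrange in thirds as Ab–C–E: an Ab augmented triad.
With the root (Ab) in the bass, the chord is in root position (figured bass 5/3).

Ab augmented, root position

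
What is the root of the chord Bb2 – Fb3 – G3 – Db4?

G

Bb, Fb, G, Db are the tones of a G diminished seventh chord (G–Bb–Db–Fb), making G the root.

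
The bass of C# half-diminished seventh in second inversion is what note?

In second inversion the fifth is lowest. For C# half-diminished seventh (C#–E–G–B) that is G.

G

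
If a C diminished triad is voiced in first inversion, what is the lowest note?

C diminished is C–Eb–Gb. First inversion places the third in the bass: Eb.

Eb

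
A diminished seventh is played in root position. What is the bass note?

A

A diminished seventh is A–C–Eb–Gb. Root position places the root in the bass: A.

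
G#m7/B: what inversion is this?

G#m7/B means G# minor seventh with B in the bass. B is the third of G# minor seventh (G#–B–D#–F#), so this is first inversion.

first inversion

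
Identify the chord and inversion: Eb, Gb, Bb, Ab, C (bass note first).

Ab dominant ninth, second inversion

Reducing to letter names: Eb, Gb, Bb, Ab, C. These stack in thirds as Ab–C–Eb–Gb–Bb — an Ab dominant ninth chord.
Eb is the fifth of Ab dominant ninth; fifth in the bass means second inversion.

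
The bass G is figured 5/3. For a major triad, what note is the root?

The figures 5/3 mean the root of the chord is in the bass. If G is the root of a major triad, the root is G (chord tones G–B–D).

G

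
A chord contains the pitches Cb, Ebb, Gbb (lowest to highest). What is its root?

Cb, Ebb, Gbb are the tones of a Cb diminished triad (Cb–Ebb–Gbb), making Cb the root.

Cb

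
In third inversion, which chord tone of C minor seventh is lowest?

Bb

C minor seventh is C–Eb–G–Bb. Third inversion places the seventh in the bass: Bb.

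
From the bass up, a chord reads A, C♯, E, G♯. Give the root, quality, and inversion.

The distinct note names are A, C#, E, G#. Stacked in thirds they read A–C#–E–G#, which is a major seventh chord on A.
With the root (A) in the bass, the chord is in root position (figured bass 7).

A major seventh, root position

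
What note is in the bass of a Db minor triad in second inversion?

Ab

The fifth of Db minor (Db–Fb–Ab) is Ab; that is the bass in second inversion.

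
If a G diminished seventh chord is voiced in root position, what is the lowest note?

G diminished seventh is G–Bb–Db–Fb. Root position places the root in the bass: G.

G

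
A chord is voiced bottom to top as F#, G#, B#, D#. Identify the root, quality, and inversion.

Reducing to letter names: F#, G#, B#, D#. These stack in thirds as G#–B#–D#–F# — a G# dominant seventh chord.
The lowest note is F#, the seventh of the chord, so this is third inversion (figured bass 4/2).

G# dominant seventh, third inversion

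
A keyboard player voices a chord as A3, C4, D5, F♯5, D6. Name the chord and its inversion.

Reducing to letter names: A, C, D, F#. These stack in thirds as D–F#–A–C — a D dominant seventh chord.
The lowest note is A, the fifth of the chord, so this is second inversion (figured bass 4/3).

D dominant seventh, second inversion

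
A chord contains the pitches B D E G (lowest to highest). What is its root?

E

B, D, E, G are the tones of an E minor seventh chord (E–G–B–D), making E the root.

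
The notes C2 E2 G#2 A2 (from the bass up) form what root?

A

C, E, G#, A are the tones of an A minor-major seventh chord (A–C–E–G#), making A the root.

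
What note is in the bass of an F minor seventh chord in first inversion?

Ab

F minor seventh is F–Ab–C–Eb. First inversion places the third in the bass: Ab.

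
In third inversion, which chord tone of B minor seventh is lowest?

A

The seventh of B minor seventh (B–D–F#–A) is A; that is the bass in third inversion.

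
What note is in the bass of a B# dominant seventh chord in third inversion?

B# dominant seventh is B#–D##–F##–A#. Third inversion places the seventh in the bass: A#.

A#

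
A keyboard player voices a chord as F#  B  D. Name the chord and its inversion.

B minor, second inversion

The distinct note names are F#, B, D. Stacked in thirds they read B–D–F#, which is a minor triad on B.
F# is the fifth of B minor; fifth in the bass means second inversion (figured bass 6/4).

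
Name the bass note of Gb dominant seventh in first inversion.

Bb

Gb dominant seventh is Gb–Bb–Db–Fb. First inversion places the third in the bass: Bb.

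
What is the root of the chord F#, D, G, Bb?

G

The distinct letter names are F#, D, G, Bb. Arranged as a stack of thirds they read G–Bb–D–F#, so G is the root (a G minor-major seventh chord).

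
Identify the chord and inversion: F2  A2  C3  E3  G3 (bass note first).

Reducing to letter names: F, A, C, E, G. These stack in thirds as F–A–C–E–G — an F major ninth chord.
The lowest note is F, the root of the chord, so this is root position.

F major ninth, root position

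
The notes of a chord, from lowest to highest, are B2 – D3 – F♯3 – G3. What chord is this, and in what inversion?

G major seventh, first inversion

The distinct note names are B, D, F#, G. Stacked in thirds they read G–B–D–F#, which is a major seventh chord on G.
The lowest note is B, the third of the chord, so this is first inversion (figured bass 6/5).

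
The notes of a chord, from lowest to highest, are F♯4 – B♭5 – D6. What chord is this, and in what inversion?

The distinct note names are F#, Bb, D. Stacked in thirds they read Bb–D–F#, which is an augmented triad on Bb.
The lowest note is F#, the fifth of the chord, so this is second inversion (figured bass 6/4).

Bb augmented, second inversion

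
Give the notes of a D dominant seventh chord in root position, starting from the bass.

D, F#, A, C

Spelling D dominant seventh: D–F#–A–C. In root position the root is bass, giving D, F#, A, C from the bottom.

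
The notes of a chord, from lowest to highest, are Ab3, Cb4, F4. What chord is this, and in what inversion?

F diminished, first inversion

The pitch classes Ab, Cb, F arrange in thirds as F–Ab–Cb: an F diminished triad.
Ab is the third of F diminished; third in the bass means first inversion (figured bass 6).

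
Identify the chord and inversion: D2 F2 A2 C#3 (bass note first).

D minor-major seventh, root position

The pitch classes D, F, A, C# arrange in thirds as D–F–A–C#: a D minor-major seventh chord.
D is the root of D minor-major seventh; root in the bass means root position (figured bass 7).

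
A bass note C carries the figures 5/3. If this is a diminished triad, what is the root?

The figures 5/3 mean the root of the chord is in the bass. If C is the root of a diminished triad, the root is C (chord tones C–Eb–Gb).

C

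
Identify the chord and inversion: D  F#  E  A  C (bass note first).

D dominant ninth, root position

The distinct note names are D, F#, E, A, C. Stacked in thirds they read D–F#–A–C–E, which is a dominant ninth chord on D.
The lowest note is D, the root of the chord, so this is root position.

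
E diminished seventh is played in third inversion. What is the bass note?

Db

In third inversion the seventh is lowest. For E diminished seventh (E–G–Bb–Db) that is Db.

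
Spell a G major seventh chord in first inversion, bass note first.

B, D, F#, G

Spelling G major seventh: G–B–D–F#. In first inversion the third is bass, giving B, D, F#, G from the bottom.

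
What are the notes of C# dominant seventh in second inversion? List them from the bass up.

The chord tones are C#–E#–G#–B. With the fifth (G#) lowest for second inversion: G#, B, C#, E#.

G#, B, C#, E#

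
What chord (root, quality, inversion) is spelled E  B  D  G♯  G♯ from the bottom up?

E dominant seventh, root position

Reducing to letter names: E, B, D, G#. These stack in thirds as E–G#–B–D — an E dominant seventh chord.
E is the root of E dominant seventh; root in the bass means root position (figured bass 7).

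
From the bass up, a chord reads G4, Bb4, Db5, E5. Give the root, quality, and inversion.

E diminished seventh, first inversion

Reducing to letter names: G, Bb, Db, E. These stack in thirds as E–G–Bb–Db — an E diminished seventh chord.
G is the third of E diminished seventh; third in the bass means first inversion (figured bass 6/5).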